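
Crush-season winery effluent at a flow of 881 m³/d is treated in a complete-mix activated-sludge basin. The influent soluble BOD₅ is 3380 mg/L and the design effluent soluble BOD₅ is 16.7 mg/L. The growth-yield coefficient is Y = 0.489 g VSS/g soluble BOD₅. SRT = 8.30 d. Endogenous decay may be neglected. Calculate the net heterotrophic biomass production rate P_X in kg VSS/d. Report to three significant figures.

Since k_d ≈ 0, Y_obs = Y = 0.489 g VSS/g soluble BOD₅.
Mass of soluble BOD₅ removed per day: Q(S₀ − S) = 881 × 3363 g/m³ = 2963 kg/d.
Net biomass production P_X = Y_obs × Q·(S₀ − S) = 0.4890 × 2963 = 1449 kg VSS/d.

P_X ≈ 1450 kg VSS/d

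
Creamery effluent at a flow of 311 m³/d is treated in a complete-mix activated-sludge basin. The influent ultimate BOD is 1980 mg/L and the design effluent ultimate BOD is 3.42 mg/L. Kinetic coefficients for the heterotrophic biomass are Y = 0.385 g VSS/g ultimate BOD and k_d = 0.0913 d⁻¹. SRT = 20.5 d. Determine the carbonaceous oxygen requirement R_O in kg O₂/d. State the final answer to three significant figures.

Y_obs = Y / (1 + k_d θ_c) = 0.385 / (1 + 0.0913 × 20.5) = 0.385 / 2.872 = 0.1341.
Mass of ultimate BOD removed per day: Q(S₀ − S) = 311 × 1977 g/m³ = 614.7 kg/d.
Net sludge production P_X = 0.1341 × 614.7 = 82.41 kg VSS/d.
R_O = Q·ΔS − 1.42 P_X = 614.7 − 117.0 = 497.7 kg O₂/d.

R_O ≈ 498 kg O₂/d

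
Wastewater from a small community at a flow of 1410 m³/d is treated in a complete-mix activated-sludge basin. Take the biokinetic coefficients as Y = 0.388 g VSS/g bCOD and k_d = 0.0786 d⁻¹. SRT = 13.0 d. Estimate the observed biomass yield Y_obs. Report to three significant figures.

Y_obs ≈ 0.192 g VSS/g bCOD

The observed yield is Y_obs = Y/(1 + k_d·θ_c) = 0.388 / (1 + 0.0786 × 13.0) = 0.388 / 2.022 = 0.1919 g VSS per g bCOD removed.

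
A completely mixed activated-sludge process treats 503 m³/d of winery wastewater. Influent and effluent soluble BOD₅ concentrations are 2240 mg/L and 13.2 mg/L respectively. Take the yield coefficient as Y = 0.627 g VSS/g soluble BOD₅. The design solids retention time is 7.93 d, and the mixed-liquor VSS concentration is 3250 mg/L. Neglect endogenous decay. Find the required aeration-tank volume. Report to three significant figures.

V ≈ 1710 m³

V·X = Y·Q·ΔS·θ_c gives V = 0.627 × 503 × (2240 − 13.2) × 7.93 / 3250 = 1714 m³.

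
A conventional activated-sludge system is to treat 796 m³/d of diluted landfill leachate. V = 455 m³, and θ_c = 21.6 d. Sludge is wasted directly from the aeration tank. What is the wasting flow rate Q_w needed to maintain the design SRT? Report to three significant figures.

For wasting at MLVSS concentration, Q_w = V/θ_c = 455.0/21.6 = 21.06 m³/d.

Q_w ≈ 21.1 m³/d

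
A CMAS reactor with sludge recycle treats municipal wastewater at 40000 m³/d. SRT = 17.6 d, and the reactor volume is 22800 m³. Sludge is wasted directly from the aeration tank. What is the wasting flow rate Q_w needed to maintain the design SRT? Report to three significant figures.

For wasting at MLVSS concentration, Q_w = V/θ_c = 22800/17.6 = 1295 m³/d.

Q_w ≈ 1300 m³/d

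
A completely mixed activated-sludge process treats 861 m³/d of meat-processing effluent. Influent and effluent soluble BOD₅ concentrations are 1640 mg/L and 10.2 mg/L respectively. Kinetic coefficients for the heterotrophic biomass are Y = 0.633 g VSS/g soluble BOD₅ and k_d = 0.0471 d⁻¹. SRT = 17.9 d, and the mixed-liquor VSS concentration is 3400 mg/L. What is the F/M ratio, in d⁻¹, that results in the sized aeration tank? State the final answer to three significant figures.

From the SRT design equation V = Y Q (S₀−S) θ_c / [X (1 + k_d θ_c)] = 0.633 × 861 × (1640 − 10.2) × 17.9 / [3400 × (1 + 0.0471 × 17.9)] = 1.59×10^7 / 6267 = 2537 m³.
F/M = Q·S₀ / (V·X) = 861 × 1640 / (2537 × 3400) = 0.1637 g soluble BOD₅·(g VSS·d)⁻¹.

F/M ≈ 0.164 d⁻¹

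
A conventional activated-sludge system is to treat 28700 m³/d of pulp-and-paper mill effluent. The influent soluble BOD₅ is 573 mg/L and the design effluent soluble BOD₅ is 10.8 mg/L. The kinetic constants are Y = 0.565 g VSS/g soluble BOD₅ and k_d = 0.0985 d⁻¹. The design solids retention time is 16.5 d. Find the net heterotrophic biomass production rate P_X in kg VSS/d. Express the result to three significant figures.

Correct the yield for decay: Y_obs = Y/(1 + k_d θ_c) = 0.565 / (1 + 0.0985 × 16.5) = 0.565 / 2.625 = 0.2152.
Substrate removed = Q·(S₀ − S) = 28700 m³/d × (573 − 10.8) g/m³ = 1.61×10^7 g/d = 16135 kg/d.
Net biomass production P_X = Y_obs × Q·(S₀ − S) = 0.2152 × 16135 = 3473 kg VSS/d.

P_X ≈ 3470 kg VSS/d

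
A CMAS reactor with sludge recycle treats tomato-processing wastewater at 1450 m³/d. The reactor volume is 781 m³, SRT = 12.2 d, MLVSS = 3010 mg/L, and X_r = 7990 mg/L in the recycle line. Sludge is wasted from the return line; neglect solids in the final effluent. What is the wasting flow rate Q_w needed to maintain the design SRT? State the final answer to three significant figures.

Q_w ≈ 24.1 m³/d

Q_w = (V·X)/(θ_c X_r) = 781.0 × 3010 / (12.2 × 7990) = 24.12 m³/d.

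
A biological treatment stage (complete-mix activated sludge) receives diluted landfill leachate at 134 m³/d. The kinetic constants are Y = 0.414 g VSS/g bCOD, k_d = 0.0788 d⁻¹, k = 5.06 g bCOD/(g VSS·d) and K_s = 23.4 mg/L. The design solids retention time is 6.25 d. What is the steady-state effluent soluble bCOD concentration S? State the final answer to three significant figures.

Effluent substrate depends only on kinetics and SRT: S = K_s(1 + k_d θ_c) / [θ_c(Yk − k_d) − 1] = 23.4 × (1 + 0.0788 × 6.25) / [6.25 × (0.414 × 5.06 − 0.0788) − 1] = 34.92 / 11.60 = 3.011 mg/L.

S ≈ 3.01 mg/L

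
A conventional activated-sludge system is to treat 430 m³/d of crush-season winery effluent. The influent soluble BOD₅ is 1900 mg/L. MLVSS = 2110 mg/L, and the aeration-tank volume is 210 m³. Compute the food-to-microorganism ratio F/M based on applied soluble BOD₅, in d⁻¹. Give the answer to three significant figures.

F/M = Q·S₀ / (V·X) = 430 × 1900 / (210.0 × 2110) = 1.844 g soluble BOD₅·(g VSS·d)⁻¹.

F/M ≈ 1.84 d⁻¹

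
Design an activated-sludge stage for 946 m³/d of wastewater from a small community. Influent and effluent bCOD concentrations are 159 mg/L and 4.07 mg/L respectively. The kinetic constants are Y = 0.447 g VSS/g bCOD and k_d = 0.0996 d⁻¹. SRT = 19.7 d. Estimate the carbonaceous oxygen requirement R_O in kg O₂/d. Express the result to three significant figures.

The observed yield is Y_obs = Y/(1 + k_d·θ_c) = 0.447 / (1 + 0.0996 × 19.7) = 0.447 / 2.962 = 0.1509 g VSS per g bCOD removed.
ΔS = 159 − 4.07 = 154.9 mg/L, so the substrate removal rate is 946 × 154.9/1000 = 146.6 kg bCOD/d.
P_X = Y_obs·Q·(S₀ − S) = 0.1509 × 146.6 = 22.12 kg VSS/d.
Carbonaceous O₂ demand = substrate oxidised − cell-mass equivalent = 146.6 − 1.42 × 22.12 = 115.2 kg O₂/d.

R_O ≈ 115 kg O₂/d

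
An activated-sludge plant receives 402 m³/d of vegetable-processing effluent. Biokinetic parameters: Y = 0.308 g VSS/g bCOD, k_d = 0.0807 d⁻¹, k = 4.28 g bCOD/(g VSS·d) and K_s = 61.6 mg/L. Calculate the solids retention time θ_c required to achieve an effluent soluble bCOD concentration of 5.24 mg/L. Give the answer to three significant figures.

Specific growth rate at S = 5.24 mg/L: μ = YkS/(K_s+S) = 0.308·4.28·5.24/(61.6+5.24) = 0.1033 d⁻¹.
θ_c = 1/(μ − k_d) = 1/(0.1033 − 0.0807) = 1/0.02264 = 44.16 d.

θ_c ≈ 44.2 d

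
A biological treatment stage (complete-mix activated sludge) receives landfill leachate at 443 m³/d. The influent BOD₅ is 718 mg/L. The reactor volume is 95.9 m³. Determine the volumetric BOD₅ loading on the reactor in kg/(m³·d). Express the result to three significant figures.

L_v ≈ 3.32 kg BOD₅/(m³·d)

Volumetric loading L_v = Q·S₀ / V = 443 × 718 g/m³ / 95.90 m³ = 3317 g/(m³·d) = 3.317 kg BOD₅/(m³·d).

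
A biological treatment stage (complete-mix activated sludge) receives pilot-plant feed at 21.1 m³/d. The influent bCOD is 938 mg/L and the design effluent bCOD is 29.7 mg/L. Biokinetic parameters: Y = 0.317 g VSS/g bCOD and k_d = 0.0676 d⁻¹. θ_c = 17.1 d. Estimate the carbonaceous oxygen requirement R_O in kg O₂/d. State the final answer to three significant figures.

R_O ≈ 15.2 kg O₂/d

The observed yield is Y_obs = Y/(1 + k_d·θ_c) = 0.317 / (1 + 0.0676 × 17.1) = 0.317 / 2.156 = 0.1470 g VSS per g bCOD removed.
Q·(S₀ − S) = 21.1 × (938 − 29.7) × 10⁻³ = 19.17 kg/d removed.
Net sludge production P_X = 0.1470 × 19.17 = 2.818 kg VSS/d.
R_O = Q·(S₀ − S) − 1.42·P_X = 19.17 − 1.42 × 2.818 = 15.16 kg O₂/d.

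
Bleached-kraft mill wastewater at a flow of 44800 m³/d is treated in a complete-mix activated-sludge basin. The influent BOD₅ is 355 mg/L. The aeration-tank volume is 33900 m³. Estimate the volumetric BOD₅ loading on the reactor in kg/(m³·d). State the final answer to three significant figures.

Volumetric loading L_v = Q·S₀ / V = 44800 × 355 g/m³ / 33900 m³ = 469.1 g/(m³·d) = 0.4691 kg BOD₅/(m³·d).

L_v ≈ 0.469 kg BOD₅/(m³·d)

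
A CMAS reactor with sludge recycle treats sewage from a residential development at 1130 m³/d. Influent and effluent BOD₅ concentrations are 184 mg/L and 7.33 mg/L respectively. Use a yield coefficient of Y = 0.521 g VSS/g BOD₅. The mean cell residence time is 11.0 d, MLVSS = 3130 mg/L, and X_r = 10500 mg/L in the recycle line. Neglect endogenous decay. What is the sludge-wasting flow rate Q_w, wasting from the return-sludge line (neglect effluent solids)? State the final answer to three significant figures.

With k_d = 0 the design equation reduces to V = Y Q (S₀−S) θ_c / X = 0.521 × 1130 × (184 − 7.33) × 11.0 / 3130 = 365.5 m³.
Wasting from the return line (neglecting effluent solids): Q_w = V·X / (θ_c·X_r) = 365.5 × 3130 / (11.0 × 10500) = 9.906 m³/d.

Q_w ≈ 9.91 m³/d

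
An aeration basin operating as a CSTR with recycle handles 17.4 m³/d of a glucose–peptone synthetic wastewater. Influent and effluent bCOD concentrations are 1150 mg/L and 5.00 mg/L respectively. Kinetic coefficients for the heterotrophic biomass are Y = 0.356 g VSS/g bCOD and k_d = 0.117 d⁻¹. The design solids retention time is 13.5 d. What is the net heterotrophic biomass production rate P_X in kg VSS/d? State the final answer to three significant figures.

The observed yield is Y_obs = Y/(1 + k_d·θ_c) = 0.356 / (1 + 0.117 × 13.5) = 0.356 / 2.580 = 0.1380 g VSS per g bCOD removed.
ΔS = 1150 − 5.00 = 1145 mg/L, so the substrate removal rate is 17.4 × 1145/1000 = 19.92 kg bCOD/d.
Net biomass production P_X = Y_obs × Q·(S₀ − S) = 0.1380 × 19.92 = 2.750 kg VSS/d.

P_X ≈ 2.75 kg VSS/d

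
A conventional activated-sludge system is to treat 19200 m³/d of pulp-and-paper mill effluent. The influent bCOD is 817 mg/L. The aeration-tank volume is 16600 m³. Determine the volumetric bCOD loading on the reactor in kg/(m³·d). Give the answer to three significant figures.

L_v ≈ 0.945 kg bCOD/(m³·d)

Applied bCOD load per unit volume = Q·S₀/V = (19200 × 817/1000)/16600 = 0.9450 kg bCOD·m⁻³·d⁻¹.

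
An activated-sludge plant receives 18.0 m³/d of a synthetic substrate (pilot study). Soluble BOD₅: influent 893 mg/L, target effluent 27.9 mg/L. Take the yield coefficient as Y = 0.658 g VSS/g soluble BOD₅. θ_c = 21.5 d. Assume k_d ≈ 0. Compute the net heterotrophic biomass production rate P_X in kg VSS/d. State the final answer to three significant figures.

Since k_d ≈ 0, Y_obs = Y = 0.658 g VSS/g soluble BOD₅.
ΔS = 893 − 27.9 = 865.1 mg/L, so the substrate removal rate is 18.0 × 865.1/1000 = 15.57 kg soluble BOD₅/d.
Net biomass production P_X = Y_obs × Q·(S₀ − S) = 0.6580 × 15.57 = 10.25 kg VSS/d.

P_X ≈ 10.2 kg VSS/d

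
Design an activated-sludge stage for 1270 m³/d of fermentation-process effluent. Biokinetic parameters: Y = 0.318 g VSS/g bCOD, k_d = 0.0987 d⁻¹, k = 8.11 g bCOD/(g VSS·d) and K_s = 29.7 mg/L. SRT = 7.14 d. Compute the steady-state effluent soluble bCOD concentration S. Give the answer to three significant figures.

Effluent substrate depends only on kinetics and SRT: S = K_s(1 + k_d θ_c) / [θ_c(Yk − k_d) − 1] = 29.7 × (1 + 0.0987 × 7.14) / [7.14 × (0.318 × 8.11 − 0.0987) − 1] = 50.63 / 16.71 = 3.030 mg/L.

S ≈ 3.03 mg/L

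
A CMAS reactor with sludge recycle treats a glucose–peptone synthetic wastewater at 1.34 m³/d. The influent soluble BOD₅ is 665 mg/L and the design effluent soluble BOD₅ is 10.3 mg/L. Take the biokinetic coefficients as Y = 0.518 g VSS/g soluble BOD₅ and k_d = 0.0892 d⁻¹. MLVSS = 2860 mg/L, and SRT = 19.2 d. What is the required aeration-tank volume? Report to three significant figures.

V ≈ 1.12 m³

From the SRT design equation V = Y Q (S₀−S) θ_c / [X (1 + k_d θ_c)] = 0.518 × 1.34 × (665 − 10.3) × 19.2 / [2860 × (1 + 0.0892 × 19.2)] = 8.73×10^3 / 7758 = 1.125 m³.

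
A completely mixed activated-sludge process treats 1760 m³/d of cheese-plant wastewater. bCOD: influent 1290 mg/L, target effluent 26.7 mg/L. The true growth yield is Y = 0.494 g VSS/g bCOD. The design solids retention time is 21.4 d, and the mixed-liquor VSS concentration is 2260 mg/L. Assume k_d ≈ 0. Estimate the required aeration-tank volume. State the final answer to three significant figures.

V ≈ 10400 m³

V·X = Y·Q·ΔS·θ_c gives V = 0.494 × 1760 × (1290 − 26.7) × 21.4 / 2260 = 10400 m³.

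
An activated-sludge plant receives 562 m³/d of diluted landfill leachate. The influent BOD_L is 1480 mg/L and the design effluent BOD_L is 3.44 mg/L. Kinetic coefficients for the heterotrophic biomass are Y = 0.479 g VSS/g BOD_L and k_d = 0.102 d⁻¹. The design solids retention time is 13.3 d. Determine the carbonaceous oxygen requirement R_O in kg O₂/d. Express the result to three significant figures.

R_O ≈ 590 kg O₂/d

Y_obs = Y / (1 + k_d θ_c) = 0.479 / (1 + 0.102 × 13.3) = 0.479 / 2.357 = 0.2033.
ΔS = 1480 − 3.44 = 1477 mg/L, so the substrate removal rate is 562 × 1477/1000 = 829.8 kg BOD_L/d.
Biomass synthesised: P_X = Y_obs × 829.8 = 168.7 kg VSS/d.
R_O = Q·(S₀ − S) − 1.42·P_X = 829.8 − 1.42 × 168.7 = 590.3 kg O₂/d.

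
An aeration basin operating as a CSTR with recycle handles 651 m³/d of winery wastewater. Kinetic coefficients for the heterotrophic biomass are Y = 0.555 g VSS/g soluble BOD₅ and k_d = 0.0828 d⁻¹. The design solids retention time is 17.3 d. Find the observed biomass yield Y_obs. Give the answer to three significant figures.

Y_obs ≈ 0.228 g VSS/g soluble BOD₅

The observed yield is Y_obs = Y/(1 + k_d·θ_c) = 0.555 / (1 + 0.0828 × 17.3) = 0.555 / 2.432 = 0.2282 g VSS per g soluble BOD₅ removed.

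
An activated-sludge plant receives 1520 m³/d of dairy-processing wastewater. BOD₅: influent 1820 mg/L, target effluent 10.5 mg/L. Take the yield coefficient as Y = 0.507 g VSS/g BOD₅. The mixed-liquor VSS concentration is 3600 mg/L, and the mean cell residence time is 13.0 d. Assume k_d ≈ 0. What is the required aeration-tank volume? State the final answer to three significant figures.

V·X = Y·Q·ΔS·θ_c gives V = 0.507 × 1520 × (1820 − 10.5) × 13.0 / 3600 = 5036 m³.

V ≈ 5040 m³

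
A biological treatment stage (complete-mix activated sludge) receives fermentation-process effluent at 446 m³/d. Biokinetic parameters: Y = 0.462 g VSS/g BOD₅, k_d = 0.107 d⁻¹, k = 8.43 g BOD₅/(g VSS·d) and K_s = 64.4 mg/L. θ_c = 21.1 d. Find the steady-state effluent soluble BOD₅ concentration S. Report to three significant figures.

S ≈ 2.66 mg/L

For a completely mixed reactor with recycle the Lawrence–McCarty relation gives S = K_s·(1 + k_d·θ_c) / [θ_c·(Y·k − k_d) − 1] = 64.4 × (1 + 0.107 × 21.1) / [21.1 × (0.462 × 8.43 − 0.107) − 1] = 209.8 / 78.92 = 2.658 mg/L.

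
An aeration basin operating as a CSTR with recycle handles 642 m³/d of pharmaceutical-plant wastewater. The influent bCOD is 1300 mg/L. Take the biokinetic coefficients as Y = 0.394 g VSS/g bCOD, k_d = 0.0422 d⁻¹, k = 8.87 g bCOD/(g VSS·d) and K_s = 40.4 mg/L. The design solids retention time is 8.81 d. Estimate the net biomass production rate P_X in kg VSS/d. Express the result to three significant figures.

From the Monod/SRT balance for a CMAS, S = K_s·(1+k_d θ_c)/[θ_c·(Y k − k_d) − 1] = 40.4 × (1 + 0.0422 × 8.81) / [8.81 × (0.394 × 8.87 − 0.0422) − 1] = 55.42 / 29.42 = 1.884 mg/L.
Correct the yield for decay: Y_obs = Y/(1 + k_d θ_c) = 0.394 / (1 + 0.0422 × 8.81) = 0.394 / 1.372 = 0.2872.
Q·(S₀ − S) = 642 × (1300 − 1.88) × 10⁻³ = 833.4 kg/d removed.
P_X = Y_obs · Q(S₀ − S) = 0.2872 × 833.4 = 239.4 kg VSS/d.

P_X ≈ 239 kg VSS/d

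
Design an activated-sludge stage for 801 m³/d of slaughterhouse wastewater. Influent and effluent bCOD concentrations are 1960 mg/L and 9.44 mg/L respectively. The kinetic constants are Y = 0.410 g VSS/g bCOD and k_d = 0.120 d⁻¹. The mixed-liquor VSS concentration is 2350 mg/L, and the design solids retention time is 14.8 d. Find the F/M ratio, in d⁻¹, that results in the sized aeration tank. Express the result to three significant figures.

F/M ≈ 0.460 d⁻¹

Rearranging the biomass balance for a CMAS with decay, V = Y·Q·ΔS·θ_c / [X·(1+k_d θ_c)] = 0.410 × 801 × (1960 − 9.44) × 14.8 / [2350 × (1 + 0.120 × 14.8)] = 9.48×10^6 / 6524 = 1453 m³.
F/M = applied load / biomass = Q·S₀/(V·X) = 801 × 1960 / (1453 × 2350) = 0.4597 d⁻¹.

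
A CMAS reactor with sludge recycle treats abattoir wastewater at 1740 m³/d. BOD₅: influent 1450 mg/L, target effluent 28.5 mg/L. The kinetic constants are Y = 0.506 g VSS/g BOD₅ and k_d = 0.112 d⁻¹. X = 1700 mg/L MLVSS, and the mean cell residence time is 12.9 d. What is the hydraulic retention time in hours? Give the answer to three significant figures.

From the SRT design equation V = Y Q (S₀−S) θ_c / [X (1 + k_d θ_c)] = 0.506 × 1740 × (1450 − 28.5) × 12.9 / [1700 × (1 + 0.112 × 12.9)] = 1.61×10^7 / 4156 = 3885 m³.
HRT = V/Q = 3885 m³ / 1740 m³·d⁻¹ = 2.233 d × 24 = 53.58 h.

τ ≈ 53.6 h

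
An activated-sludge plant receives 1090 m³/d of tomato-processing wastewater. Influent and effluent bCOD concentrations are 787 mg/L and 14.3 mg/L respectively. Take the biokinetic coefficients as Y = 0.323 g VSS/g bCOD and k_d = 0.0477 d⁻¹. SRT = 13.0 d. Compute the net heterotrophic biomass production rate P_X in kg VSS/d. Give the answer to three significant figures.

P_X ≈ 168 kg VSS/d

The observed yield is Y_obs = Y/(1 + k_d·θ_c) = 0.323 / (1 + 0.0477 × 13.0) = 0.323 / 1.620 = 0.1994 g VSS per g bCOD removed.
Substrate removed = Q·(S₀ − S) = 1090 m³/d × (787 − 14.3) g/m³ = 8.42×10^5 g/d = 842.2 kg/d.
Biomass produced: P_X = Y_obs·Q·ΔS = 0.1994 × 842.2 ≈ 167.9 kg VSS/d.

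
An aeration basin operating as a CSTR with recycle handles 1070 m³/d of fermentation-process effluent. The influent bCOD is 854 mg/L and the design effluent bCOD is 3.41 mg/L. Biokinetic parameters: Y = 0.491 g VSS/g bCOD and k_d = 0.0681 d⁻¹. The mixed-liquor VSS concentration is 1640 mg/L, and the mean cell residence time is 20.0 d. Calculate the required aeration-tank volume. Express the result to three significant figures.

Rearranging the biomass balance for a CMAS with decay, V = Y·Q·ΔS·θ_c / [X·(1+k_d θ_c)] = 0.491 × 1070 × (854 − 3.41) × 20.0 / [1640 × (1 + 0.0681 × 20.0)] = 8.94×10^6 / 3874 = 2307 m³.

V ≈ 2310 m³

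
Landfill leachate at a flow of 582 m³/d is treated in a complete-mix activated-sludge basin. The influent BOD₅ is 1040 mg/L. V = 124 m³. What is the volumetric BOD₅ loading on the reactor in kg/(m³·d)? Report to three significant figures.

L_v ≈ 4.88 kg BOD₅/(m³·d)

L_v = Q S₀ / V = 582 × 1040 × 10⁻³ / 124.0 = 4.881 kg/(m³·d).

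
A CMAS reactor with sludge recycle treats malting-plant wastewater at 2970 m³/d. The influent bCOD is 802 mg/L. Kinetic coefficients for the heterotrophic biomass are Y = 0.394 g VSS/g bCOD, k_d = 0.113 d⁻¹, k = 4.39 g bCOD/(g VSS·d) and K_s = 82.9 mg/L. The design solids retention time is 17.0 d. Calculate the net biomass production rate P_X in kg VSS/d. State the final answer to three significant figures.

Effluent substrate depends only on kinetics and SRT: S = K_s(1 + k_d θ_c) / [θ_c(Yk − k_d) − 1] = 82.9 × (1 + 0.113 × 17.0) / [17.0 × (0.394 × 4.39 − 0.113) − 1] = 242.2 / 26.48 = 9.144 mg/L.
Correct the yield for decay: Y_obs = Y/(1 + k_d θ_c) = 0.394 / (1 + 0.113 × 17.0) = 0.394 / 2.921 = 0.1349.
ΔS = 802 − 9.14 = 792.9 mg/L, so the substrate removal rate is 2970 × 792.9/1000 = 2355 kg bCOD/d.
Biomass produced: P_X = Y_obs·Q·ΔS = 0.1349 × 2355 ≈ 317.6 kg VSS/d.

P_X ≈ 318 kg VSS/d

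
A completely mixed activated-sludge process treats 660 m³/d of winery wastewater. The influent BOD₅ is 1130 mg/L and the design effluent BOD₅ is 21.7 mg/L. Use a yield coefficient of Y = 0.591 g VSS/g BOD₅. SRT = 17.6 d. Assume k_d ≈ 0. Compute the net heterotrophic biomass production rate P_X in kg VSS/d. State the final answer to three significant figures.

P_X ≈ 432 kg VSS/d

Since k_d ≈ 0, Y_obs = Y = 0.591 g VSS/g BOD₅.
ΔS = 1130 − 21.7 = 1108 mg/L, so the substrate removal rate is 660 × 1108/1000 = 731.5 kg BOD₅/d.
So the net sludge growth is P_X = 0.5910 × 731.5 = 432.3 kg VSS/d.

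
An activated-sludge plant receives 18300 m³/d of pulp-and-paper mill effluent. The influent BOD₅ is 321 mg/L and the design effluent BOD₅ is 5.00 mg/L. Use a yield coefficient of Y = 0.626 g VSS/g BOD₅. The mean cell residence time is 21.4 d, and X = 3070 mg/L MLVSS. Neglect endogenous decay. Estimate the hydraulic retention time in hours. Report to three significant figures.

τ ≈ 33.1 h

With k_d = 0 the design equation reduces to V = Y Q (S₀−S) θ_c / X = 0.626 × 18300 × (321 − 5.00) × 21.4 / 3070 = 25234 m³.
τ = V/Q = 25234/18300 = 1.379 d, or 33.09 h.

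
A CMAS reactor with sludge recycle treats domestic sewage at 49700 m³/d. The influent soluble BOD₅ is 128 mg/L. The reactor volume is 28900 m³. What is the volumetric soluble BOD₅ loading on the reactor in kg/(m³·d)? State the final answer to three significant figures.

L_v ≈ 0.220 kg soluble BOD₅/(m³·d)

L_v = Q S₀ / V = 49700 × 128 × 10⁻³ / 28900 = 0.2201 kg/(m³·d).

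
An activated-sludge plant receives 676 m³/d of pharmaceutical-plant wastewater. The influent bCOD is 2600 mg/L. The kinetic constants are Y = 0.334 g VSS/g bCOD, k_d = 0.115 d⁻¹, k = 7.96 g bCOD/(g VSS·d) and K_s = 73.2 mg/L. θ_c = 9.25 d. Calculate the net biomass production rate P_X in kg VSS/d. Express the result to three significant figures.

For a completely mixed reactor with recycle the Lawrence–McCarty relation gives S = K_s·(1 + k_d·θ_c) / [θ_c·(Y·k − k_d) − 1] = 73.2 × (1 + 0.115 × 9.25) / [9.25 × (0.334 × 7.96 − 0.115) − 1] = 151.1 / 22.53 = 6.706 mg/L.
Y_obs = Y / (1 + k_d θ_c) = 0.334 / (1 + 0.115 × 9.25) = 0.334 / 2.064 = 0.1618.
ΔS = 2600 − 6.71 = 2593 mg/L, so the substrate removal rate is 676 × 2593/1000 = 1753 kg bCOD/d.
P_X = Y_obs · Q(S₀ − S) = 0.1618 × 1753 = 283.7 kg VSS/d.

P_X ≈ 284 kg VSS/d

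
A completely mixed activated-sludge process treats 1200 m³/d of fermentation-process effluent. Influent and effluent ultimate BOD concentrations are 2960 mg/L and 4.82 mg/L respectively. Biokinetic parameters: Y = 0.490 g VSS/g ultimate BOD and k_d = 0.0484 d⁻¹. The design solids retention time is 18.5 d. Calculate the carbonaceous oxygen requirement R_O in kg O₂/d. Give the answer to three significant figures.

R_O ≈ 2240 kg O₂/d

The observed yield is Y_obs = Y/(1 + k_d·θ_c) = 0.490 / (1 + 0.0484 × 18.5) = 0.490 / 1.895 = 0.2585 g VSS per g ultimate BOD removed.
Substrate removed = Q·(S₀ − S) = 1200 m³/d × (2960 − 4.82) g/m³ = 3.55×10^6 g/d = 3546 kg/d.
P_X = Y_obs·Q·(S₀ − S) = 0.2585 × 3546 = 916.8 kg VSS/d.
R_O = Q·ΔS − 1.42 P_X = 3546 − 1302 = 2244 kg O₂/d.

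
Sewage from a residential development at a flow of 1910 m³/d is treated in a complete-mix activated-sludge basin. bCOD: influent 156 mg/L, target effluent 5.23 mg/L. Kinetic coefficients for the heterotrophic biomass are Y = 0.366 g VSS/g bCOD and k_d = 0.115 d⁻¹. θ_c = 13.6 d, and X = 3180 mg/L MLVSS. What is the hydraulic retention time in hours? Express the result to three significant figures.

Steady-state biomass mass balance: V·X·(1 + k_d·θ_c) = Y·Q·(S₀ − S)·θ_c, so V = 0.366 × 1910 × (156 − 5.23) × 13.6 / [3180 × (1 + 0.115 × 13.6)] = 1.43×10^6 / 8154 = 175.8 m³.
τ = V/Q = 175.8/1910 = 0.09204 d, or 2.209 h.

τ ≈ 2.21 h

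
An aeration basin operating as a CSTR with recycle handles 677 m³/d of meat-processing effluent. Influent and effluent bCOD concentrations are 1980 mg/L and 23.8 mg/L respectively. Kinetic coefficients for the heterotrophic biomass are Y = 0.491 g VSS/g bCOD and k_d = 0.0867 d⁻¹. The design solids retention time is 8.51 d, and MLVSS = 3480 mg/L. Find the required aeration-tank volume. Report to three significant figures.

From the SRT design equation V = Y Q (S₀−S) θ_c / [X (1 + k_d θ_c)] = 0.491 × 677 × (1980 − 23.8) × 8.51 / [3480 × (1 + 0.0867 × 8.51)] = 5.53×10^6 / 6048 = 915.0 m³.

V ≈ 915 m³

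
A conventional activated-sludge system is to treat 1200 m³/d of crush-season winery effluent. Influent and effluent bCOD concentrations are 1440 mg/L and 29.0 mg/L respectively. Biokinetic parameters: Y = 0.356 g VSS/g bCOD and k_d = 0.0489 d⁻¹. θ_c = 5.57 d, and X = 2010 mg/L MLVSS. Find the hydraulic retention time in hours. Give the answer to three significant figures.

Steady-state biomass mass balance: V·X·(1 + k_d·θ_c) = Y·Q·(S₀ − S)·θ_c, so V = 0.356 × 1200 × (1440 − 29.0) × 5.57 / [2010 × (1 + 0.0489 × 5.57)] = 3.36×10^6 / 2557 = 1313 m³.
Hydraulic retention time τ = V/Q = 1313 / 1200 = 1.094 d = 26.26 h.

τ ≈ 26.3 h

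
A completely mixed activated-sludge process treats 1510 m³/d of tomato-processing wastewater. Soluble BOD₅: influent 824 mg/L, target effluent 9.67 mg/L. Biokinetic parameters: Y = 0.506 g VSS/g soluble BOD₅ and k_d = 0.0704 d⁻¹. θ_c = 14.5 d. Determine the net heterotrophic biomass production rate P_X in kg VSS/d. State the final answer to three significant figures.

Y_obs = Y / (1 + k_d θ_c) = 0.506 / (1 + 0.0704 × 14.5) = 0.506 / 2.021 = 0.2504.
ΔS = 824 − 9.67 = 814.3 mg/L, so the substrate removal rate is 1510 × 814.3/1000 = 1230 kg soluble BOD₅/d.
So the net sludge growth is P_X = 0.2504 × 1230 = 307.9 kg VSS/d.

P_X ≈ 308 kg VSS/d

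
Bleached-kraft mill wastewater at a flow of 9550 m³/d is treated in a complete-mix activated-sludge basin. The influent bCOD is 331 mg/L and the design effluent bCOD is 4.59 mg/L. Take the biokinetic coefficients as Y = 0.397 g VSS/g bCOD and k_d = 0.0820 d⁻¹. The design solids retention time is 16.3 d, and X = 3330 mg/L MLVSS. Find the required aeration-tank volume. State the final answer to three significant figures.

V ≈ 2590 m³

From the SRT design equation V = Y Q (S₀−S) θ_c / [X (1 + k_d θ_c)] = 0.397 × 9550 × (331 − 4.59) × 16.3 / [3330 × (1 + 0.0820 × 16.3)] = 2.02×10^7 / 7781 = 2592 m³.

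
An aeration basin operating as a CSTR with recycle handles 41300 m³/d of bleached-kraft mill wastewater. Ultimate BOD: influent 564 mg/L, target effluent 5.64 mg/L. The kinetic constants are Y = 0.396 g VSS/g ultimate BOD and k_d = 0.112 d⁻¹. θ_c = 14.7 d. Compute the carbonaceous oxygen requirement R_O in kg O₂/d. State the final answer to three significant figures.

R_O ≈ 18200 kg O₂/d

Correct the yield for decay: Y_obs = Y/(1 + k_d θ_c) = 0.396 / (1 + 0.112 × 14.7) = 0.396 / 2.646 = 0.1496.
Substrate removed = Q·(S₀ − S) = 41300 m³/d × (564 − 5.64) g/m³ = 2.31×10^7 g/d = 23060 kg/d.
P_X = Y_obs·Q·(S₀ − S) = 0.1496 × 23060 = 3451 kg VSS/d.
R_O = Q·(S₀ − S) − 1.42·P_X = 23060 − 1.42 × 3451 = 18160 kg O₂/d.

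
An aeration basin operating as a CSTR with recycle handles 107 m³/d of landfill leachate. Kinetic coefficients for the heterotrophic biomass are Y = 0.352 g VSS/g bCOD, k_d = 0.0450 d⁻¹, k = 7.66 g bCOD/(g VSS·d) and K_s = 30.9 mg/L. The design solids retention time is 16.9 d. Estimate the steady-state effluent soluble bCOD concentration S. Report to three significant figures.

Effluent substrate depends only on kinetics and SRT: S = K_s(1 + k_d θ_c) / [θ_c(Yk − k_d) − 1] = 30.9 × (1 + 0.0450 × 16.9) / [16.9 × (0.352 × 7.66 − 0.0450) − 1] = 54.40 / 43.81 = 1.242 mg/L.

S ≈ 1.24 mg/L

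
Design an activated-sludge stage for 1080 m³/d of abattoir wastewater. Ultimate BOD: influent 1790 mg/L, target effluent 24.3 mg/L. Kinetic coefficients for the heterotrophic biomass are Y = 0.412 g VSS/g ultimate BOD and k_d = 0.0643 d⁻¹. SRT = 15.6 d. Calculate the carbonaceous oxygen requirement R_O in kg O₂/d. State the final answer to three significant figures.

R_O ≈ 1350 kg O₂/d

Observed yield with endogenous decay: Y_obs = Y / (1 + k_d·θ_c) = 0.412 / (1 + 0.0643 × 15.6) = 0.412 / 2.003 = 0.2057 g VSS/g ultimate BOD.
Substrate removed = Q·(S₀ − S) = 1080 m³/d × (1790 − 24.3) g/m³ = 1.91×10^6 g/d = 1907 kg/d.
Net sludge production P_X = 0.2057 × 1907 = 392.2 kg VSS/d.
R_O = Q·(S₀ − S) − 1.42·P_X = 1907 − 1.42 × 392.2 = 1350 kg O₂/d.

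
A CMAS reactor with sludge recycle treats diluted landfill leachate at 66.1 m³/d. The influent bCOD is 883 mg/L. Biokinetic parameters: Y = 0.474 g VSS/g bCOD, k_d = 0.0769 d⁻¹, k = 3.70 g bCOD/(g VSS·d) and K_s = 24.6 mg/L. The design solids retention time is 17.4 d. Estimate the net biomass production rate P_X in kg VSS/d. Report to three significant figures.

P_X ≈ 11.8 kg VSS/d

Effluent substrate depends only on kinetics and SRT: S = K_s(1 + k_d θ_c) / [θ_c(Yk − k_d) − 1] = 24.6 × (1 + 0.0769 × 17.4) / [17.4 × (0.474 × 3.70 − 0.0769) − 1] = 57.52 / 28.18 = 2.041 mg/L.
Y_obs = Y / (1 + k_d θ_c) = 0.474 / (1 + 0.0769 × 17.4) = 0.474 / 2.338 = 0.2027.
Mass of bCOD removed per day: Q(S₀ − S) = 66.1 × 881.0 g/m³ = 58.23 kg/d.
Net biomass production P_X = Y_obs × Q·(S₀ − S) = 0.2027 × 58.23 = 11.81 kg VSS/d.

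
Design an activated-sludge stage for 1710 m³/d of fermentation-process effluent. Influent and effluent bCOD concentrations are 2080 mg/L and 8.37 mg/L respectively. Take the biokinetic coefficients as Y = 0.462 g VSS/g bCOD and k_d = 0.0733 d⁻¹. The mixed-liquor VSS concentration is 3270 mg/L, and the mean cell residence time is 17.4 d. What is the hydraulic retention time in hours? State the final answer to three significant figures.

τ ≈ 53.7 h

Steady-state biomass mass balance: V·X·(1 + k_d·θ_c) = Y·Q·(S₀ − S)·θ_c, so V = 0.462 × 1710 × (2080 − 8.37) × 17.4 / [3270 × (1 + 0.0733 × 17.4)] = 2.85×10^7 / 7441 = 3827 m³.
Hydraulic retention time τ = V/Q = 3827 / 1710 = 2.238 d = 53.72 h.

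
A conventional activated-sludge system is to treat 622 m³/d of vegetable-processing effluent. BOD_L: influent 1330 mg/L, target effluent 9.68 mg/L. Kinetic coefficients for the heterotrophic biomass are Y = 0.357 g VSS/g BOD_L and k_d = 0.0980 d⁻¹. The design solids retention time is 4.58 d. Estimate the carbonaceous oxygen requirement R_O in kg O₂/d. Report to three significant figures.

Y_obs = Y / (1 + k_d θ_c) = 0.357 / (1 + 0.0980 × 4.58) = 0.357 / 1.449 = 0.2464.
Mass of BOD_L removed per day: Q(S₀ − S) = 622 × 1320 g/m³ = 821.2 kg/d.
Net sludge production P_X = 0.2464 × 821.2 = 202.4 kg VSS/d.
R_O = Q·ΔS − 1.42 P_X = 821.2 − 287.3 = 533.9 kg O₂/d.

R_O ≈ 534 kg O₂/d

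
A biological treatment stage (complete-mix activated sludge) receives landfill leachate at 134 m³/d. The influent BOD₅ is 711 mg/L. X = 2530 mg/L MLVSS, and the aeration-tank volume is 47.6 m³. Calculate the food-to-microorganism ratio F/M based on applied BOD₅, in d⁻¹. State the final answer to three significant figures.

Food-to-microorganism ratio F/M = Q S₀ / (V X) = 134 × 711 / (47.60 × 2530) = 0.7911 d⁻¹.

F/M ≈ 0.791 d⁻¹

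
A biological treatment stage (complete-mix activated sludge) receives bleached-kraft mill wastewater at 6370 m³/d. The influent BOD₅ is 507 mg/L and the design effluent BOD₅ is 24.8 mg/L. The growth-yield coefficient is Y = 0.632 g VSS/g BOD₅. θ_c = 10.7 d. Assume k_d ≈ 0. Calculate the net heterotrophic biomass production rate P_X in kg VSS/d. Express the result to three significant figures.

P_X ≈ 1940 kg VSS/d

Since k_d ≈ 0, Y_obs = Y = 0.632 g VSS/g BOD₅.
Mass of BOD₅ removed per day: Q(S₀ − S) = 6370 × 482.2 g/m³ = 3072 kg/d.
So the net sludge growth is P_X = 0.6320 × 3072 = 1941 kg VSS/d.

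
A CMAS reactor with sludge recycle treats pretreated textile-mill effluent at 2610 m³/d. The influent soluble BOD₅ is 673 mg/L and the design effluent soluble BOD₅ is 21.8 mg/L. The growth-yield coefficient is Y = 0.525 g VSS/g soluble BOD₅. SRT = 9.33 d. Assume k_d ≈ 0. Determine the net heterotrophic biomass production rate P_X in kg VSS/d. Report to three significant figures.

Since k_d ≈ 0, Y_obs = Y = 0.525 g VSS/g soluble BOD₅.
ΔS = 673 − 21.8 = 651.2 mg/L, so the substrate removal rate is 2610 × 651.2/1000 = 1700 kg soluble BOD₅/d.
P_X = Y_obs · Q(S₀ − S) = 0.5250 × 1700 = 892.3 kg VSS/d.

P_X ≈ 892 kg VSS/d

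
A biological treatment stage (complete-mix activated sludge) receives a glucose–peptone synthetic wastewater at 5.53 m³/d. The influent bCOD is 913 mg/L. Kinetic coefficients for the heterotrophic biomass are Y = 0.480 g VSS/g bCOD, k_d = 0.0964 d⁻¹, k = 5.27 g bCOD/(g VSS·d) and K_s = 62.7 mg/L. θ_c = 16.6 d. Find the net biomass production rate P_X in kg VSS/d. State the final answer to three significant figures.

For a completely mixed reactor with recycle the Lawrence–McCarty relation gives S = K_s·(1 + k_d·θ_c) / [θ_c·(Y·k − k_d) − 1] = 62.7 × (1 + 0.0964 × 16.6) / [16.6 × (0.480 × 5.27 − 0.0964) − 1] = 163.0 / 39.39 = 4.139 mg/L.
Y_obs = Y / (1 + k_d θ_c) = 0.480 / (1 + 0.0964 × 16.6) = 0.480 / 2.600 = 0.1846.
Substrate removed = Q·(S₀ − S) = 5.53 m³/d × (913 − 4.14) g/m³ = 5.03×10^3 g/d = 5.026 kg/d.
So the net sludge growth is P_X = 0.1846 × 5.026 = 0.9278 kg VSS/d.

P_X ≈ 0.928 kg VSS/d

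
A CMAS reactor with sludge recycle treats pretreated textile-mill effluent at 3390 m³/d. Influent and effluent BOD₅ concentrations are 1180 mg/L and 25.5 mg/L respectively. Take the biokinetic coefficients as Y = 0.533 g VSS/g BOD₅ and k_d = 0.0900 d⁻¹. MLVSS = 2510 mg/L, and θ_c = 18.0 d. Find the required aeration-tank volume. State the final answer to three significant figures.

Steady-state biomass mass balance: V·X·(1 + k_d·θ_c) = Y·Q·(S₀ − S)·θ_c, so V = 0.533 × 3390 × (1180 − 25.5) × 18.0 / [2510 × (1 + 0.0900 × 18.0)] = 3.75×10^7 / 6576 = 5710 m³.

V ≈ 5710 m³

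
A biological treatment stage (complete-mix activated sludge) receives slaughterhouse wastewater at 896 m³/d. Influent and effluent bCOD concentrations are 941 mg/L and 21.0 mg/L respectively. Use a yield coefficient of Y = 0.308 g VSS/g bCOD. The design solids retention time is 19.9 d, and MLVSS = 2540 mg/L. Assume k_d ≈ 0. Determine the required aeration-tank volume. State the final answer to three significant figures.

V ≈ 1990 m³

Biomass mass balance (decay neglected): V·X = Y·Q·(S₀ − S)·θ_c, so V = 0.308 × 896 × (941 − 21.0) × 19.9 / 2540 = 1989 m³.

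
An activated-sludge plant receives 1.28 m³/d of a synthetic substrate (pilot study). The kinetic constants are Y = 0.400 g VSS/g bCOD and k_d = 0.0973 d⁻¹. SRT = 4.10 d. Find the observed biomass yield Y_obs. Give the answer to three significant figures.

The observed yield is Y_obs = Y/(1 + k_d·θ_c) = 0.400 / (1 + 0.0973 × 4.10) = 0.400 / 1.399 = 0.2859 g VSS per g bCOD removed.

Y_obs ≈ 0.286 g VSS/g bCOD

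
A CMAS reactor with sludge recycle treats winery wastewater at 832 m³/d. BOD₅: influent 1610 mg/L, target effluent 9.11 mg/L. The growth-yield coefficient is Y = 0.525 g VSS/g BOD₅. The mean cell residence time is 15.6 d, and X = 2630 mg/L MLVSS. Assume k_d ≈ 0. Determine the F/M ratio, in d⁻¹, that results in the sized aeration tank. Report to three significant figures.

F/M ≈ 0.123 d⁻¹

V·X = Y·Q·ΔS·θ_c gives V = 0.525 × 832 × (1610 − 9.11) × 15.6 / 2630 = 4148 m³.
F/M = applied load / biomass = Q·S₀/(V·X) = 832 × 1610 / (4148 × 2630) = 0.1228 d⁻¹.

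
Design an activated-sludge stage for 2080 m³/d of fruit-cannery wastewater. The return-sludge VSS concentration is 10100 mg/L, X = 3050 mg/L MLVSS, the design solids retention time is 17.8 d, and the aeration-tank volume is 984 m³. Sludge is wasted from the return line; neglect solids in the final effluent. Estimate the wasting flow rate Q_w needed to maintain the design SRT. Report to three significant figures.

Q_w ≈ 16.7 m³/d

Q_w = (V·X)/(θ_c X_r) = 984.0 × 3050 / (17.8 × 10100) = 16.69 m³/d.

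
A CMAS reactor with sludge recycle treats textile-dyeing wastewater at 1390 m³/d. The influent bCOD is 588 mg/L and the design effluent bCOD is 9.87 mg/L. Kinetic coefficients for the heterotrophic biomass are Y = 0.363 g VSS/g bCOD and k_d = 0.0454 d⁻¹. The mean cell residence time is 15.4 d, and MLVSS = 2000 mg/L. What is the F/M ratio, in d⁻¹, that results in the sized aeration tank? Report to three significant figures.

Rearranging the biomass balance for a CMAS with decay, V = Y·Q·ΔS·θ_c / [X·(1+k_d θ_c)] = 0.363 × 1390 × (588 − 9.87) × 15.4 / [2000 × (1 + 0.0454 × 15.4)] = 4.49×10^6 / 3398 = 1322 m³.
F/M = Q·S₀ / (V·X) = 1390 × 588 / (1322 × 2000) = 0.3091 g bCOD·(g VSS·d)⁻¹.

F/M ≈ 0.309 d⁻¹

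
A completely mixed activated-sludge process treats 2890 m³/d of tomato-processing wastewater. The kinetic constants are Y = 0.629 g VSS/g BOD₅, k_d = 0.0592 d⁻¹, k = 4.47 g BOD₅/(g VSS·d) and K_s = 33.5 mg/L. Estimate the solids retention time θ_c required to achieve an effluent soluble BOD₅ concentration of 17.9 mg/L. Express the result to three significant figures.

From 1/θ_c = Y·k·S/(K_s + S) − k_d: Y·k·S/(K_s+S) = 0.629 × 4.47 × 17.9 / (33.5 + 17.9) = 0.9791 d⁻¹.
θ_c = 1/(μ − k_d) = 1/(0.9791 − 0.0592) = 1/0.9199 = 1.087 d.

θ_c ≈ 1.09 d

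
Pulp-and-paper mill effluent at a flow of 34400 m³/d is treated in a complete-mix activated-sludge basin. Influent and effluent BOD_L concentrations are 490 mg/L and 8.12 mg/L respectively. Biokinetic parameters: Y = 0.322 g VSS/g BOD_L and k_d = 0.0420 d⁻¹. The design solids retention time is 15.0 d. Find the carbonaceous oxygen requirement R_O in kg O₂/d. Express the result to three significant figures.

Observed yield with endogenous decay: Y_obs = Y / (1 + k_d·θ_c) = 0.322 / (1 + 0.0420 × 15.0) = 0.322 / 1.630 = 0.1975 g VSS/g BOD_L.
Substrate removed = Q·(S₀ − S) = 34400 m³/d × (490 − 8.12) g/m³ = 1.66×10^7 g/d = 16577 kg/d.
Biomass synthesised: P_X = Y_obs × 16577 = 3275 kg VSS/d.
Carbonaceous O₂ demand = substrate oxidised − cell-mass equivalent = 16577 − 1.42 × 3275 = 11927 kg O₂/d.

R_O ≈ 11900 kg O₂/d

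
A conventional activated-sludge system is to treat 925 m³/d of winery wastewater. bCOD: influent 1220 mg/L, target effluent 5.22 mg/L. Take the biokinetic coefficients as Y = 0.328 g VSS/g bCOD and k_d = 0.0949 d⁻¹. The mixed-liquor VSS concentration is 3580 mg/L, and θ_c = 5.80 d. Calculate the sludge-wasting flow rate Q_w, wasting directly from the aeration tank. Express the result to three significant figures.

Q_w ≈ 66.4 m³/d

Steady-state biomass mass balance: V·X·(1 + k_d·θ_c) = Y·Q·(S₀ − S)·θ_c, so V = 0.328 × 925 × (1220 − 5.22) × 5.80 / [3580 × (1 + 0.0949 × 5.80)] = 2.14×10^6 / 5551 = 385.1 m³.
With mixed-liquor wasting, θ_c = V/Q_w, so Q_w = V/θ_c = 385.1/5.80 = 66.40 m³/d.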